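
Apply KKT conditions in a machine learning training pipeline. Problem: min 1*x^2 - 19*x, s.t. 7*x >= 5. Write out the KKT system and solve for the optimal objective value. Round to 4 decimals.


Step 1: Try lambda = 0 (constraint inactive).
Stationarity: 2*1*x - 19 = 0
x* = 19/(2*1) = 9.5
Check constraint: 7*9.5 = 66.5 >= 5 -- satisfied.
Step 2: Compute optimal value.
f(x*) = 1*9.5^2 - 19*9.5 = -90.25


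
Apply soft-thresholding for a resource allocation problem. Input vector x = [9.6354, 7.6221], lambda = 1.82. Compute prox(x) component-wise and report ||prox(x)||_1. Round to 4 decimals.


Soft-thresholding with lambda = 1.82:
prox(9.6354) = sign(9.6354)*max(|9.6354| - 1.82, 0) = 7.8154
prox(7.6221) = sign(7.6221)*max(|7.6221| - 1.82, 0) = 5.8021
prox(x) = [7.8154, 5.8021]
||prox(x)||_1 = 7.8154 + 5.8021 = 13.6175


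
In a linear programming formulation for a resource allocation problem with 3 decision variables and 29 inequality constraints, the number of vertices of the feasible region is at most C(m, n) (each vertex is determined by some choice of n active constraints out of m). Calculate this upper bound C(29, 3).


Each vertex corresponds to some choice of n active constraints out of m, so the number of vertices is at most C(m, n) = m! / (n!(m-n)!).
m = 29, n = 3
Numerator: 29 * 28 * 27
Denominator: 3! = 6
C(29, 3) = 3654


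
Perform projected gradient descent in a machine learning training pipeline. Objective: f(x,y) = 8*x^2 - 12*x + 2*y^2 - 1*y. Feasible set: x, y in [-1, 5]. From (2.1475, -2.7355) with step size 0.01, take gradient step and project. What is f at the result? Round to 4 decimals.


Step 1: Compute gradient at (2.1475, -2.7355).
grad_x = 2*8*2.1475 - 12 = 22.36
grad_y = 2*2*-2.7355 - 1 = -11.942
Step 2: Gradient step.
x_raw = 2.1475 - 0.01*22.36 = 1.9239
y_raw = -2.7355 - 0.01*-11.942 = -2.6161
Step 3: Project onto [-1, 5].
x_proj = clip(1.9239) = 1.9239
y_proj = clip(-2.6161) = -1.0
Step 4: Evaluate f.
f(1.9239, -1.0) = 9.5243


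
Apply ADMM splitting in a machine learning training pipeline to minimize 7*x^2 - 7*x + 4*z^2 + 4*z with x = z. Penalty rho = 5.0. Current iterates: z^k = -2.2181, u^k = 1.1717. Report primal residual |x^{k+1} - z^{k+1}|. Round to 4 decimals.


ADMM iteration with rho = 5.0, z^k = -2.2181, u^k = 1.1717
Step 1: x-update.
Minimize 7*x^2 - 7*x + (5.0/2)*(x + 2.2181 + 1.1717)^2
FOC: (2*7 + 5.0)*x = 7 + 5.0*(-2.2181 - 1.1717)
x^{k+1} = -0.5236
Step 2: z-update.
Minimize 4*z^2 + 4*z + (5.0/2)*(-0.5236 - z + 1.1717)^2
FOC: (2*4 + 5.0)*z = -4 + 5.0*(-0.5236 + 1.1717)
z^{k+1} = -0.0584
Step 3: u-update.
u^{k+1} = 1.1717 - 0.5236 + 0.0584 = 0.7065
Step 4: Primal residual = |-0.5236 + 0.0584| = 0.4652


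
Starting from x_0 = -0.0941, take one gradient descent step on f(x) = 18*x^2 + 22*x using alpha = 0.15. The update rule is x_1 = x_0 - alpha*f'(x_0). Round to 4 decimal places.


We compute the gradient at x_0 and apply the update.
f'(x) = 36*x + 22
f'(-0.0941) = 36*-0.0941 + 22 = 18.6124
x_1 = -0.0941 - 0.15*18.6124 = -2.886


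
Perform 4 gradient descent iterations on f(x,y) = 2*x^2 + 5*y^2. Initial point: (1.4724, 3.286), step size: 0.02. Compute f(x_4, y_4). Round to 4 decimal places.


Gradient descent on f(x,y) = 2*x^2 + 5*y^2.
Starting point: (1.4724, 3.286), alpha = 0.02
Step 1: grad_x = 2*2*1.4724 = 5.8896, grad_y = 2*5*3.286 = 32.86
  x_1 = 1.4724 - 0.02*5.8896 = 1.3546
  y_1 = 3.286 - 0.02*32.86 = 2.6288
Step 2: grad_x = 2*2*1.3546 = 5.4184, grad_y = 2*5*2.6288 = 26.288
  x_2 = 1.3546 - 0.02*5.4184 = 1.2462
  y_2 = 2.6288 - 0.02*26.288 = 2.103
Step 3: grad_x = 2*2*1.2462 = 4.985, grad_y = 2*5*2.103 = 21.0304
  x_3 = 1.2462 - 0.02*4.985 = 1.1465
  y_3 = 2.103 - 0.02*21.0304 = 1.6824
Step 4: grad_x = 2*2*1.1465 = 4.5862, grad_y = 2*5*1.6824 = 16.8243
  x_4 = 1.1465 - 0.02*4.5862 = 1.0548
  y_4 = 1.6824 - 0.02*16.8243 = 1.3459
f(1.0548, 1.3459) = 2*1.0548^2 + 5*1.3459^2 = 11.2831


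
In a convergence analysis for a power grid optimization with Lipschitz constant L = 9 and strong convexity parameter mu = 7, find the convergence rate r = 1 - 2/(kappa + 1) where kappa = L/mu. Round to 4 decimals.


Step 1: Compute the condition number.
kappa = L/mu = 9/7 = 1.2857
Step 2: Compute the convergence rate.
r = 1 - 2/(kappa + 1) = 1 - 2*mu/(L + mu) = (L - mu)/(L + mu) = 2/16 = 0.125


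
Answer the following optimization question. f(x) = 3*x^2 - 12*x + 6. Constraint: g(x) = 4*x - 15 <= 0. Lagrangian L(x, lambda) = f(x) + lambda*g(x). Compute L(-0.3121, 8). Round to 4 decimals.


Step 1: Evaluate f(x).
f(-0.3121) = 3*(-0.3121)^2 - 12*(-0.3121) + 6 = 10.0374
Step 2: Evaluate g(x).
g(-0.3121) = 4*-0.3121 - 15 = -16.2484
Step 3: Compute Lagrangian.
L = 10.0374 + 8*-16.2484 = -119.9498


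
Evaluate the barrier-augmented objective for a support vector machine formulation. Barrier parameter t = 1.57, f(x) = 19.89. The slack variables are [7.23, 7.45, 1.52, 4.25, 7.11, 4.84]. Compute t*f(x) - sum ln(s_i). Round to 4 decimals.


Step 1: Compute log-barrier.
ln values: [1.9782, 2.0082, 0.4187, 1.4469, 1.9615, 1.5769]
phi = -(1.9782 + 2.0082 + 0.4187 + 1.4469 + 1.9615 + 1.5769) = -9.3905
Step 2: Compute augmented objective.
t*f(x) = 1.57*19.89 = 31.2273
Total = 31.2273 - 9.3905 = 21.8368


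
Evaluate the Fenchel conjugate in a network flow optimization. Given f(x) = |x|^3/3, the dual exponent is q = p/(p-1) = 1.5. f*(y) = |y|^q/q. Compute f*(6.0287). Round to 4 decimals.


The conjugate exponent q satisfies 1/p + 1/q = 1.
p = 3, so q = 3/(3 - 1) = 1.5
|y|^q = 6.0287^1.5 = 14.8025
f*(6.0287) = 14.8025 / 1.5 = 9.8683


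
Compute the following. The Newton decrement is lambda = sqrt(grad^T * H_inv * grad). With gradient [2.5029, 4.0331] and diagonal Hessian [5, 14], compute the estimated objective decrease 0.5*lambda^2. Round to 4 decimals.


Step 1: H is diagonal, so H^(-1) * g = [0.5006, 0.2881].
Step 2: g^T H^(-1) g = sum_i g_i^2 / H_ii
  = (2.5029)^2/5 + (4.0331)^2/14
  = 1.2529 + 1.1618 = 2.4148
Step 3: Objective decrease = 0.5 * g^T H^(-1) g = 1.2074


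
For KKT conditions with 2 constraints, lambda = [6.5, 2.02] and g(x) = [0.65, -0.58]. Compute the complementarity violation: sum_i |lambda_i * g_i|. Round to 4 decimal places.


KKT complementary slackness check:
lambda_1 * g_1 = 6.5 * 0.65 = 4.225
lambda_2 * g_2 = 2.02 * -0.58 = -1.1716
Total violation = 4.225 + 1.1716 = 5.3966


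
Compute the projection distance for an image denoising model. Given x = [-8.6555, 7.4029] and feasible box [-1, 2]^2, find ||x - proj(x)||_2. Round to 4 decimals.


Project each component onto [-1, 2].
clip(-8.6555) = -1.0, clip(7.4029) = 2.0
Projection = [-1.0, 2.0]
Squared diffs: [58.6067, 29.1913]
Distance = sqrt(87.798) = 9.3701


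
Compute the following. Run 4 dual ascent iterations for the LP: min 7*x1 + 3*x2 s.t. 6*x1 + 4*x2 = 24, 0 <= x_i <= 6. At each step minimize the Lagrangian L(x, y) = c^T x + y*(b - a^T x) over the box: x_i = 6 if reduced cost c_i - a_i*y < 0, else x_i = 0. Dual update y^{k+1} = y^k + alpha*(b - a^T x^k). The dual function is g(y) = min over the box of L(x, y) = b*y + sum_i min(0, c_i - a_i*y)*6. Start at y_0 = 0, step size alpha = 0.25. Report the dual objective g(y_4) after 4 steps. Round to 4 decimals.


Dual ascent for LP: min 7*x1 + 3*x2, 6*x1 + 4*x2 = 24, 0 <= x_i <= 6
Step 1: y^k = 0.0, reduced costs: (7.0, 3.0)
  x^k = (0.0, 0.0), subgradient = b - a^T x = 24.0
  y^{k+1} = 0.0 + 0.25*24.0 = 6.0
Step 2: y^k = 6.0, reduced costs: (-29.0, -21.0)
  x^k = (6.0, 6.0), subgradient = b - a^T x = -36.0
  y^{k+1} = 6.0 + 0.25*-36.0 = -3.0
Step 3: y^k = -3.0, reduced costs: (25.0, 15.0)
  x^k = (0.0, 0.0), subgradient = b - a^T x = 24.0
  y^{k+1} = -3.0 + 0.25*24.0 = 3.0
Step 4: y^k = 3.0, reduced costs: (-11.0, -9.0)
  x^k = (6.0, 6.0), subgradient = b - a^T x = -36.0
  y^{k+1} = 3.0 + 0.25*-36.0 = -6.0
Dual objective at y_4 = -6.0: reduced costs (43.0, 27.0), box minimizer x = (0.0, 0.0)
g(y_4) = b*y + (c1 - a1*y)*x1 + (c2 - a2*y)*x2 = 24*(-6.0) + 43.0*0.0 + 27.0*0.0 = -144.0 + 0.0 + 0.0 = -144.0


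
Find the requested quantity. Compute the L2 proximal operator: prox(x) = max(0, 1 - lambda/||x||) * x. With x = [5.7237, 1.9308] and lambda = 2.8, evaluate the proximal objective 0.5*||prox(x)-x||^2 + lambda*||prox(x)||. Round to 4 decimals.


Step 1: Compute ||x||.
||x|| = 6.0406
Step 2: Compute scaling factor.
scale = max(0, 1 - 2.8/6.0406) = 0.5365
Step 3: prox(x) = [3.0706, 1.0358]
||prox(x)|| = 3.2406
Step 4: Proximal objective.
0.5*||prox-x||^2 = 3.92
lambda*||prox|| = 9.0737
Total = 12.9937


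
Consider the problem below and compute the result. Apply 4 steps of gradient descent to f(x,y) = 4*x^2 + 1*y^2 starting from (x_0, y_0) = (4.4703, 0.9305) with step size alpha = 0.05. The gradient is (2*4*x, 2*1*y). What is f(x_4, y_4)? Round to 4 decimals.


Gradient descent on f(x,y) = 4*x^2 + 1*y^2.
Starting point: (4.4703, 0.9305), alpha = 0.05
Step 1: grad_x = 2*4*4.4703 = 35.7624, grad_y = 2*1*0.9305 = 1.861
  x_1 = 4.4703 - 0.05*35.7624 = 2.6822
  y_1 = 0.9305 - 0.05*1.861 = 0.8375
Step 2: grad_x = 2*4*2.6822 = 21.4574, grad_y = 2*1*0.8375 = 1.6749
  x_2 = 2.6822 - 0.05*21.4574 = 1.6093
  y_2 = 0.8375 - 0.05*1.6749 = 0.7537
Step 3: grad_x = 2*4*1.6093 = 12.8745, grad_y = 2*1*0.7537 = 1.5074
  x_3 = 1.6093 - 0.05*12.8745 = 0.9656
  y_3 = 0.7537 - 0.05*1.5074 = 0.6783
Step 4: grad_x = 2*4*0.9656 = 7.7247, grad_y = 2*1*0.6783 = 1.3567
  x_4 = 0.9656 - 0.05*7.7247 = 0.5794
  y_4 = 0.6783 - 0.05*1.3567 = 0.6105
f(0.5794, 0.6105) = 4*0.5794^2 + 1*0.6105^2 = 1.7153


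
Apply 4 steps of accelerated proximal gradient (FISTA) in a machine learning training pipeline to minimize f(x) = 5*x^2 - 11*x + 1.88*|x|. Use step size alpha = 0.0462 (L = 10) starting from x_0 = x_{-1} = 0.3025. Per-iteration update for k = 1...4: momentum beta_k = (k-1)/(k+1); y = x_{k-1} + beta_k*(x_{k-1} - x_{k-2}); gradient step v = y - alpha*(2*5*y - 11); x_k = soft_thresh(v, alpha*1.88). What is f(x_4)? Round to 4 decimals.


FISTA on f(x) = 5*x^2 - 11*x + 1.88*|x|
L = 10, alpha = 0.0462
Iteration 1: beta = 0.0, y = 0.3025 + 0.0*(0.3025 - 0.3025) = 0.3025
  grad(y) = -7.975, v = y - alpha*grad = 0.6709
  prox(v) = soft_thresh(0.6709, 0.0869) = 0.5841
Iteration 2: beta = 0.3333, y = 0.5841 + 0.3333*(0.5841 - 0.3025) = 0.678
  grad(y) = -4.2205, v = y - alpha*grad = 0.8729
  prox(v) = soft_thresh(0.8729, 0.0869) = 0.7861
Iteration 3: beta = 0.5, y = 0.7861 + 0.5*(0.7861 - 0.5841) = 0.8871
  grad(y) = -2.1292, v = y - alpha*grad = 0.9854
  prox(v) = soft_thresh(0.9854, 0.0869) = 0.8986
Iteration 4: beta = 0.6, y = 0.8986 + 0.6*(0.8986 - 0.7861) = 0.9661
  grad(y) = -1.339, v = y - alpha*grad = 1.028
  prox(v) = soft_thresh(1.028, 0.0869) = 0.9411
f(x_4) = 5*0.9411^2 - 11*0.9411 + 1.88*|0.9411| = -4.1545


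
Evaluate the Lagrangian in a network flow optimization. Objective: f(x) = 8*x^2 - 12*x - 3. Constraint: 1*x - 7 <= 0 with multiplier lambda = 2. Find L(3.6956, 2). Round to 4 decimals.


Step 1: Evaluate f(x).
f(3.6956) = 8*3.6956^2 - 12*3.6956 - 3 = 61.9125
Step 2: Evaluate g(x).
g(3.6956) = 1*3.6956 - 7 = -3.3044
Step 3: Compute Lagrangian.
L = 61.9125 + 2*-3.3044 = 55.3037


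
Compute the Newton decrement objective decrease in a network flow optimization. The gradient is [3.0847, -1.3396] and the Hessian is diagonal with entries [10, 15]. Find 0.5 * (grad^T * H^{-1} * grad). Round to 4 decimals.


Step 1: H is diagonal, so H^(-1) * g = [0.3085, -0.0893].
Step 2: g^T H^(-1) g = sum_i g_i^2 / H_ii
  = (3.0847)^2/10 + (-1.3396)^2/15
  = 0.9515 + 0.1196 = 1.0712
Step 3: Objective decrease = 0.5 * g^T H^(-1) g = 0.5356


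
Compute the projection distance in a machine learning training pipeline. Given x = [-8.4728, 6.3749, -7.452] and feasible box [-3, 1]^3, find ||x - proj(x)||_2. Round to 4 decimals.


Project each component onto [-3, 1].
clip(-8.4728) = -3.0, clip(6.3749) = 1.0, clip(-7.452) = -3.0
Projection = [-3.0, 1.0, -3.0]
Squared diffs: [29.9515, 28.8896, 19.8203]
Distance = sqrt(78.6614) = 8.8691


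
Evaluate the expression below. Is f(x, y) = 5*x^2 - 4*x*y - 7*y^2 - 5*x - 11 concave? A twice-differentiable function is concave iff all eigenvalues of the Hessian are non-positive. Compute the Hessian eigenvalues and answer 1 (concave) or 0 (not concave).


The Hessian of f(x,y) = 5*x^2 - 4*x*y - 7*y^2 - 5*x - 11 is:
H = [[10, -4], [-4, -14]]
Trace = 10 - 14 = -4
Determinant = 10*-14 - (-4)^2 = -156
Discriminant = (-4)^2 - 4*-156 = 640.0
Eigenvalues: lambda_1 = -14.6491, lambda_2 = 10.6491
The function is not concave.

0


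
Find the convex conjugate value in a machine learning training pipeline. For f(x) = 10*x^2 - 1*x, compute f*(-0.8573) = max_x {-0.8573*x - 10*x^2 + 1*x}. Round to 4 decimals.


f*(y) = sup_x {y*x - a*x^2 - b*x} = sup_x {(y-b)*x - a*x^2}
FOC: (y - b) - 2a*x = 0 => x* = (y - b)/(2a)
x* = (-0.8573 + 1)/(2*10) = 0.0071
f*(-0.8573) = (y-b)^2/(4a) = (-0.8573 + 1)^2/(4*10)
= 0.0204/40 = 0.0005


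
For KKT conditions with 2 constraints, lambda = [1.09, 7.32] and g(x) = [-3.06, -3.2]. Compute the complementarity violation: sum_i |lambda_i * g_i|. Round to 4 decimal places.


KKT complementary slackness check:
lambda_1 * g_1 = 1.09 * -3.06 = -3.3354
lambda_2 * g_2 = 7.32 * -3.2 = -23.424
Total violation = 3.3354 + 23.424 = 26.7594


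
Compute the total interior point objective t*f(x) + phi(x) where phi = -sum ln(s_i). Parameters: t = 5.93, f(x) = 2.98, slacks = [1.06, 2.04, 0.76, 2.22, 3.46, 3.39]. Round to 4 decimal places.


Step 1: Compute log-barrier.
ln values: [0.0583, 0.7129, -0.2744, 0.7975, 1.2413, 1.2208]
phi = -(0.0583 + 0.7129 - 0.2744 + 0.7975 + 1.2413 + 1.2208) = -3.7564
Step 2: Compute augmented objective.
t*f(x) = 5.93*2.98 = 17.6714
Total = 17.6714 - 3.7564 = 13.915


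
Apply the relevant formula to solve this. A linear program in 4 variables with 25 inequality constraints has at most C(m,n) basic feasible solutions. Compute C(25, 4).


Each vertex corresponds to some choice of n active constraints out of m, so the number of vertices is at most C(m, n) = m! / (n!(m-n)!).
m = 25, n = 4
Numerator: 25 * 24 * 23 * 22
Denominator: 4! = 24
C(25, 4) = 12650


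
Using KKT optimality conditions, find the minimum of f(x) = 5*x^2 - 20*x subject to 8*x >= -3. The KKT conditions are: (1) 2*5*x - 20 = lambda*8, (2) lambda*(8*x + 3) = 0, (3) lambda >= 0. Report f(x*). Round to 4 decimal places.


Step 1: Try lambda = 0 (constraint inactive).
Stationarity: 2*5*x - 20 = 0
x* = 20/(2*5) = 2.0
Check constraint: 8*2.0 = 16.0 >= -3 -- satisfied.
Step 2: Compute optimal value.
f(x*) = 5*2.0^2 - 20*2.0 = -20.0


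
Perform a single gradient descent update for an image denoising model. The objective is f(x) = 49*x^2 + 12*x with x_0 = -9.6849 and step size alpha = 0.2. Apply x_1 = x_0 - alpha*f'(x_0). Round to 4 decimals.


We compute the gradient at x_0 and apply the update.
f'(x) = 98*x + 12
f'(-9.6849) = 98*-9.6849 + 12 = -937.1202
x_1 = -9.6849 - 0.2*-937.1202 = 177.7391


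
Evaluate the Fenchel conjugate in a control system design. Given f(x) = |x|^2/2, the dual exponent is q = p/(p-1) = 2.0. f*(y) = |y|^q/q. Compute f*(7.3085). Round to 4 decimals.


The conjugate exponent q satisfies 1/p + 1/q = 1.
p = 2, so q = 2/(2 - 1) = 2.0
|y|^q = 7.3085^2.0 = 53.4142
f*(7.3085) = 53.4142 / 2.0 = 26.7071


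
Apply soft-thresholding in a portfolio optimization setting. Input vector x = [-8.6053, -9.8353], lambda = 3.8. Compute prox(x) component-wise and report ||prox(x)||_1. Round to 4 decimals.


Soft-thresholding with lambda = 3.8:
prox(-8.6053) = sign(-8.6053)*max(|-8.6053| - 3.8, 0) = -4.8053
prox(-9.8353) = sign(-9.8353)*max(|-9.8353| - 3.8, 0) = -6.0353
prox(x) = [-4.8053, -6.0353]
||prox(x)||_1 = 4.8053 + 6.0353 = 10.8406


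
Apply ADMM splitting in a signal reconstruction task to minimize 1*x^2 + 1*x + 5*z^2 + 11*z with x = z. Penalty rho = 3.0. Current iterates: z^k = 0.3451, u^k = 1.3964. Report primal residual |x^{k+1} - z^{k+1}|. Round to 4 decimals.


ADMM iteration with rho = 3.0, z^k = 0.3451, u^k = 1.3964
Step 1: x-update.
Minimize 1*x^2 + 1*x + (3.0/2)*(x - 0.3451 + 1.3964)^2
FOC: (2*1 + 3.0)*x = -1 + 3.0*(0.3451 - 1.3964)
x^{k+1} = -0.8308
Step 2: z-update.
Minimize 5*z^2 + 11*z + (3.0/2)*(-0.8308 - z + 1.3964)^2
FOC: (2*5 + 3.0)*z = -11 + 3.0*(-0.8308 + 1.3964)
z^{k+1} = -0.7156
Step 3: u-update.
u^{k+1} = 1.3964 - 0.8308 + 0.7156 = 1.2812
Step 4: Primal residual = |-0.8308 + 0.7156| = 0.1152


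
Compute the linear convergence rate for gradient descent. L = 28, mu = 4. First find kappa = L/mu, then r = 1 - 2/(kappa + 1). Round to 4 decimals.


Step 1: Compute the condition number.
kappa = L/mu = 28/4 = 7.0
Step 2: Compute the convergence rate.
r = 1 - 2/(kappa + 1) = 1 - 2*mu/(L + mu) = (L - mu)/(L + mu) = 24/32 = 0.75


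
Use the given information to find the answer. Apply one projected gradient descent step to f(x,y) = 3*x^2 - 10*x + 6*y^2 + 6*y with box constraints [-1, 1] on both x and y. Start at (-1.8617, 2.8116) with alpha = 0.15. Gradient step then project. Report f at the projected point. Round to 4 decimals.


Step 1: Compute gradient at (-1.8617, 2.8116).
grad_x = 2*3*-1.8617 - 10 = -21.1702
grad_y = 2*6*2.8116 + 6 = 39.7392
Step 2: Gradient step.
x_raw = -1.8617 - 0.15*-21.1702 = 1.3138
y_raw = 2.8116 - 0.15*39.7392 = -3.1493
Step 3: Project onto [-1, 1].
x_proj = clip(1.3138) = 1.0
y_proj = clip(-3.1493) = -1.0
Step 4: Evaluate f.
f(1.0, -1.0) = -7.0


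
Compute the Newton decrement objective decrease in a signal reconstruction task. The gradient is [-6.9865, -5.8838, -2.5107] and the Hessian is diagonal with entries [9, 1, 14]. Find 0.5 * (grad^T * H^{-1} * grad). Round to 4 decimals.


Step 1: H is diagonal, so H^(-1) * g = [-0.7763, -5.8838, -0.1793].
Step 2: g^T H^(-1) g = sum_i g_i^2 / H_ii
  = (-6.9865)^2/9 + (-5.8838)^2/1 + (-2.5107)^2/14
  = 5.4235 + 34.6191 + 0.4503 = 40.4928
Step 3: Objective decrease = 0.5 * g^T H^(-1) g = 20.2464


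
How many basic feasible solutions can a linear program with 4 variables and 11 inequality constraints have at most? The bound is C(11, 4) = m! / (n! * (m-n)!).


Each vertex corresponds to some choice of n active constraints out of m, so the number of vertices is at most C(m, n) = m! / (n!(m-n)!).
m = 11, n = 4
Numerator: 11 * 10 * 9 * 8
Denominator: 4! = 24
C(11, 4) = 330


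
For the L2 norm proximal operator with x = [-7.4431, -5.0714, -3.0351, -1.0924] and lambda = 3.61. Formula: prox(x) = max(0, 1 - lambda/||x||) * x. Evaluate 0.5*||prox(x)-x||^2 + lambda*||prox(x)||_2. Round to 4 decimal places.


Step 1: Compute ||x||.
||x|| = 9.5668
Step 2: Compute scaling factor.
scale = max(0, 1 - 3.61/9.5668) = 0.6227
Step 3: prox(x) = [-4.6345, -3.1577, -1.8898, -0.6802]
||prox(x)|| = 5.9568
Step 4: Proximal objective.
0.5*||prox-x||^2 = 6.5161
lambda*||prox|| = 21.504
Total = 28.0202


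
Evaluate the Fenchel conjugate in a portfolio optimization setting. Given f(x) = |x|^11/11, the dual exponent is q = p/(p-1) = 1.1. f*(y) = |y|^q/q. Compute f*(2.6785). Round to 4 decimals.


The conjugate exponent q satisfies 1/p + 1/q = 1.
p = 11, so q = 11/(11 - 1) = 1.1
|y|^q = 2.6785^1.1 = 2.9558
f*(2.6785) = 2.9558 / 1.1 = 2.6871


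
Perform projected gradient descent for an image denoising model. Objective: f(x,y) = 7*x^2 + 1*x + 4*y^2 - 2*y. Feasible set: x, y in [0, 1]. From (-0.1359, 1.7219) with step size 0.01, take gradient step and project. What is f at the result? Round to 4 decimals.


Step 1: Compute gradient at (-0.1359, 1.7219).
grad_x = 2*7*-0.1359 + 1 = -0.9026
grad_y = 2*4*1.7219 - 2 = 11.7752
Step 2: Gradient step.
x_raw = -0.1359 - 0.01*-0.9026 = -0.1269
y_raw = 1.7219 - 0.01*11.7752 = 1.6041
Step 3: Project onto [0, 1].
x_proj = clip(-0.1269) = 0.0
y_proj = clip(1.6041) = 1.0
Step 4: Evaluate f.
f(0.0, 1.0) = 2.0


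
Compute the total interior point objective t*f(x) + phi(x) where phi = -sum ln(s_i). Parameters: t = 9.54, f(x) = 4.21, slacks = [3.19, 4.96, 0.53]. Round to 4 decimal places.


Step 1: Compute log-barrier.
ln values: [1.16, 1.6014, -0.6349]
phi = -(1.16 + 1.6014 - 0.6349) = -2.1265
Step 2: Compute augmented objective.
t*f(x) = 9.54*4.21 = 40.1634
Total = 40.1634 - 2.1265 = 38.0369


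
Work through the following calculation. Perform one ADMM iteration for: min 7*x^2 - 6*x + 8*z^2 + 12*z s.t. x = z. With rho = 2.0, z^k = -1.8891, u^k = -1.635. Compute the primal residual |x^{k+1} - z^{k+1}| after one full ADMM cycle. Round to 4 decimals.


ADMM iteration with rho = 2.0, z^k = -1.8891, u^k = -1.635
Step 1: x-update.
Minimize 7*x^2 - 6*x + (2.0/2)*(x + 1.8891 - 1.635)^2
FOC: (2*7 + 2.0)*x = 6 + 2.0*(-1.8891 + 1.635)
x^{k+1} = 0.3432
Step 2: z-update.
Minimize 8*z^2 + 12*z + (2.0/2)*(0.3432 - z - 1.635)^2
FOC: (2*8 + 2.0)*z = -12 + 2.0*(0.3432 - 1.635)
z^{k+1} = -0.8102
Step 3: u-update.
u^{k+1} = -1.635 + 0.3432 + 0.8102 = -0.4816
Step 4: Primal residual = |0.3432 + 0.8102| = 1.1534


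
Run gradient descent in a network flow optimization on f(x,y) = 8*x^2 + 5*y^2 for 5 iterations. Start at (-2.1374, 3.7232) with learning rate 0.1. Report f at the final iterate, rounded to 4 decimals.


Gradient descent on f(x,y) = 8*x^2 + 5*y^2.
Starting point: (-2.1374, 3.7232), alpha = 0.1
Step 1: grad_x = 2*8*-2.1374 = -34.1984, grad_y = 2*5*3.7232 = 37.232
  x_1 = -2.1374 - 0.1*-34.1984 = 1.2824
  y_1 = 3.7232 - 0.1*37.232 = -0.0
Step 2: grad_x = 2*8*1.2824 = 20.519, grad_y = 2*5*-0.0 = -0.0
  x_2 = 1.2824 - 0.1*20.519 = -0.7695
  y_2 = -0.0 - 0.1*-0.0 = 0.0
Step 3: grad_x = 2*8*-0.7695 = -12.3114, grad_y = 2*5*0.0 = 0.0
  x_3 = -0.7695 - 0.1*-12.3114 = 0.4617
  y_3 = 0.0 - 0.1*0.0 = 0.0
Step 4: grad_x = 2*8*0.4617 = 7.3869, grad_y = 2*5*0.0 = 0.0
  x_4 = 0.4617 - 0.1*7.3869 = -0.277
  y_4 = 0.0 - 0.1*0.0 = 0.0
Step 5: grad_x = 2*8*-0.277 = -4.4321, grad_y = 2*5*0.0 = 0.0
  x_5 = -0.277 - 0.1*-4.4321 = 0.1662
  y_5 = 0.0 - 0.1*0.0 = 0.0
f(0.1662, 0.0) = 8*0.1662^2 + 5*0.0^2 = 0.221


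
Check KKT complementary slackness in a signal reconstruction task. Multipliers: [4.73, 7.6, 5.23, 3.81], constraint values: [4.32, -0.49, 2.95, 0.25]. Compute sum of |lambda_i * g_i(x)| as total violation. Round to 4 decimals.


KKT complementary slackness check:
lambda_1 * g_1 = 4.73 * 4.32 = 20.4336
lambda_2 * g_2 = 7.6 * -0.49 = -3.724
lambda_3 * g_3 = 5.23 * 2.95 = 15.4285
lambda_4 * g_4 = 3.81 * 0.25 = 0.9525
Total violation = 20.4336 + 3.724 + 15.4285 + 0.9525 = 40.5386


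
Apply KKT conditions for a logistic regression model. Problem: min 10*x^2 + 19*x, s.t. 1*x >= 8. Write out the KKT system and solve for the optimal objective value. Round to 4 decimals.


Step 1: Try lambda = 0 (constraint inactive).
x_unc = -19/(2*10) = -0.95
Check: 1*-0.95 = -0.95 < 8 -- violated!
Step 2: Constraint must be active: 1*x = 8
x* = 8/1 = 8.0
lambda = (2*10*8.0 + 19)/1 = 179.0
Step 3: Compute optimal value.
f(x*) = 10*8.0^2 + 19*8.0 = 792.0


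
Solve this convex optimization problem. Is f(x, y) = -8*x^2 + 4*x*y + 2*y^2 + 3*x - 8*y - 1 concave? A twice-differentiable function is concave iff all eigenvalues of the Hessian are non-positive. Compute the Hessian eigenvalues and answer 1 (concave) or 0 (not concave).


The Hessian of f(x,y) = -8*x^2 + 4*x*y + 2*y^2 + 3*x - 8*y - 1 is:
H = [[-16, 4], [4, 4]]
Trace = -16 + 4 = -12
Determinant = -16*4 - (4)^2 = -80
Discriminant = (-12)^2 - 4*-80 = 464.0
Eigenvalues: lambda_1 = -16.7703, lambda_2 = 4.7703
The function is not concave.

0


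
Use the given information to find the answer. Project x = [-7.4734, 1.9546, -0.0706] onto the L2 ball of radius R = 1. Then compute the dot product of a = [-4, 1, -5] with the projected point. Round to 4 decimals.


Step 1: Compute ||x|| (intermediates to 6 decimals).
||x|| = sqrt((-7.4734)^2 + 1.9546^2 + (-0.0706)^2) = 7.725099
Step 2: Project.
Since ||x|| > R, scale = R/||x|| = 1/7.725099 = 0.129448, proj(x) = scale * x
proj(x) = [-0.967417, 0.253019, -0.009139]
Step 3: Dot product.
a^T * proj(x) = -4*(-0.967417) + 1*0.253019 - 5*(-0.009139) = 4.1684


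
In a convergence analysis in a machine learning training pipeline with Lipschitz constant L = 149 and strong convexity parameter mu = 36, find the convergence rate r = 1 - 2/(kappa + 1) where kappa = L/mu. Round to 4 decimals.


Step 1: Compute the condition number.
kappa = L/mu = 149/36 = 4.1389
Step 2: Compute the convergence rate.
r = 1 - 2/(kappa + 1) = 1 - 2*mu/(L + mu) = (L - mu)/(L + mu) = 113/185 = 0.6108


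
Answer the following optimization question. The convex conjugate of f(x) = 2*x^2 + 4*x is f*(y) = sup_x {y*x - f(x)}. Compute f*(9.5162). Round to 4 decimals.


f*(y) = sup_x {y*x - a*x^2 - b*x} = sup_x {(y-b)*x - a*x^2}
FOC: (y - b) - 2a*x = 0 => x* = (y - b)/(2a)
x* = (9.5162 - 4)/(2*2) = 1.3791
f*(9.5162) = (y-b)^2/(4a) = (9.5162 - 4)^2/(4*2)
= 30.4285/8 = 3.8036


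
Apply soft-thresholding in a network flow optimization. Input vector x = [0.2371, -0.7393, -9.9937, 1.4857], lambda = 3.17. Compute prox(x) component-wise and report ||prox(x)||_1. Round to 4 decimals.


Soft-thresholding with lambda = 3.17:
prox(0.2371) = sign(0.2371)*max(|0.2371| - 3.17, 0) = 0.0
prox(-0.7393) = sign(-0.7393)*max(|-0.7393| - 3.17, 0) = 0.0
prox(-9.9937) = sign(-9.9937)*max(|-9.9937| - 3.17, 0) = -6.8237
prox(1.4857) = sign(1.4857)*max(|1.4857| - 3.17, 0) = 0.0
prox(x) = [0.0, 0.0, -6.8237, 0.0]
||prox(x)||_1 = 0.0 + 0.0 + 6.8237 + 0.0 = 6.8237


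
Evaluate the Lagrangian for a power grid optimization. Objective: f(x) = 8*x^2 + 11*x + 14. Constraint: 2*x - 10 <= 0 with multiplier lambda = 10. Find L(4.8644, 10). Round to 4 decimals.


Step 1: Evaluate f(x).
f(4.8644) = 8*4.8644^2 + 11*4.8644 + 14 = 256.8075
Step 2: Evaluate g(x).
g(4.8644) = 2*4.8644 - 10 = -0.2712
Step 3: Compute Lagrangian.
L = 256.8075 + 10*-0.2712 = 254.0955


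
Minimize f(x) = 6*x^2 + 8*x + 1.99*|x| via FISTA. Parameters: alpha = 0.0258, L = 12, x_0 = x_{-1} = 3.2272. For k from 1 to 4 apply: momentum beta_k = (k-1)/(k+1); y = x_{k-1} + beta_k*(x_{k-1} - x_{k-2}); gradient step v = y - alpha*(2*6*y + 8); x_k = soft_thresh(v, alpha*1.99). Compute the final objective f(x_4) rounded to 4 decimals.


FISTA on f(x) = 6*x^2 + 8*x + 1.99*|x|
L = 12, alpha = 0.0258
Iteration 1: beta = 0.0, y = 3.2272 + 0.0*(3.2272 - 3.2272) = 3.2272
  grad(y) = 46.7264, v = y - alpha*grad = 2.0217
  prox(v) = soft_thresh(2.0217, 0.0513) = 1.9703
Iteration 2: beta = 0.3333, y = 1.9703 + 0.3333*(1.9703 - 3.2272) = 1.5514
  grad(y) = 26.6163, v = y - alpha*grad = 0.8647
  prox(v) = soft_thresh(0.8647, 0.0513) = 0.8133
Iteration 3: beta = 0.5, y = 0.8133 + 0.5*(0.8133 - 1.9703) = 0.2348
  grad(y) = 10.8178, v = y - alpha*grad = -0.0443
  prox(v) = soft_thresh(-0.0443, 0.0513) = 0.0
Iteration 4: beta = 0.6, y = 0.0 + 0.6*(0.0 - 0.8133) = -0.488
  grad(y) = 2.1441, v = y - alpha*grad = -0.5433
  prox(v) = soft_thresh(-0.5433, 0.0513) = -0.492
f(x_4) = 6*(-0.492)^2 + 8*(-0.492) + 1.99*|-0.492| = -1.5045


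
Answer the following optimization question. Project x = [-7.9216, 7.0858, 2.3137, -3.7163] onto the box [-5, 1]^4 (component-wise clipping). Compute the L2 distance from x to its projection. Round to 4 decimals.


Project each component onto [-5, 1].
clip(-7.9216) = -5.0, clip(7.0858) = 1.0, clip(2.3137) = 1.0, clip(-3.7163) = -3.7163
Projection = [-5.0, 1.0, 1.0, -3.7163]
Squared diffs: [8.5357, 37.037, 1.7258, 0.0]
Distance = sqrt(47.2985) = 6.8774


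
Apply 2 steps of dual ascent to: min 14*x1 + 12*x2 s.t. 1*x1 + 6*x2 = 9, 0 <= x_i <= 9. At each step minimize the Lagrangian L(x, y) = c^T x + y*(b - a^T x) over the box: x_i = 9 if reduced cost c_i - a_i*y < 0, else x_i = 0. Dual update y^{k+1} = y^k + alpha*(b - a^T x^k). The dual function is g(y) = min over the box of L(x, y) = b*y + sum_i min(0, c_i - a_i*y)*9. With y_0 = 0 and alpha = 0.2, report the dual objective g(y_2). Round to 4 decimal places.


Dual ascent for LP: min 14*x1 + 12*x2, 1*x1 + 6*x2 = 9, 0 <= x_i <= 9
Step 1: y^k = 0.0, reduced costs: (14.0, 12.0)
  x^k = (0.0, 0.0), subgradient = b - a^T x = 9.0
  y^{k+1} = 0.0 + 0.2*9.0 = 1.8
Step 2: y^k = 1.8, reduced costs: (12.2, 1.2)
  x^k = (0.0, 0.0), subgradient = b - a^T x = 9.0
  y^{k+1} = 1.8 + 0.2*9.0 = 3.6
Dual objective at y_2 = 3.6: reduced costs (10.4, -9.6), box minimizer x = (0.0, 9.0)
g(y_2) = b*y + (c1 - a1*y)*x1 + (c2 - a2*y)*x2 = 9*3.6 + 10.4*0.0 + (-9.6)*9.0 = 32.4 + 0.0 - 86.4 = -54.0


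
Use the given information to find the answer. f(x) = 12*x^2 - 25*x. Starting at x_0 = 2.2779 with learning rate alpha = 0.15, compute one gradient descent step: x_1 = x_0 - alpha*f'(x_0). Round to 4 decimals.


We compute the gradient at x_0 and apply the update.
f'(x) = 24*x - 25
f'(2.2779) = 24*2.2779 - 25 = 29.6696
x_1 = 2.2779 - 0.15*29.6696 = -2.1725


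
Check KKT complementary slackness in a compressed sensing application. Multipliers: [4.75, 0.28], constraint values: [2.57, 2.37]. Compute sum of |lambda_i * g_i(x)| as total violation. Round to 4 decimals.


KKT complementary slackness check:
lambda_1 * g_1 = 4.75 * 2.57 = 12.2075
lambda_2 * g_2 = 0.28 * 2.37 = 0.6636
Total violation = 12.2075 + 0.6636 = 12.8711


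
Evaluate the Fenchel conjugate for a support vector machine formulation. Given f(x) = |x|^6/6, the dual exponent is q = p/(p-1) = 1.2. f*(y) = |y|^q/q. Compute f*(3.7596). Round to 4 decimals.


The conjugate exponent q satisfies 1/p + 1/q = 1.
p = 6, so q = 6/(6 - 1) = 1.2
|y|^q = 3.7596^1.2 = 4.8997
f*(3.7596) = 4.8997 / 1.2 = 4.0831


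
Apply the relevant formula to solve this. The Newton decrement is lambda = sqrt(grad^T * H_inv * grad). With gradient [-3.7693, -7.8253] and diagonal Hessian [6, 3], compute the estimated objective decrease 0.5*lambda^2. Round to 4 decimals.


Step 1: H is diagonal, so H^(-1) * g = [-0.6282, -2.6084].
Step 2: g^T H^(-1) g = sum_i g_i^2 / H_ii
  = (-3.7693)^2/6 + (-7.8253)^2/3
  = 2.3679 + 20.4118 = 22.7797
Step 3: Objective decrease = 0.5 * g^T H^(-1) g = 11.3899


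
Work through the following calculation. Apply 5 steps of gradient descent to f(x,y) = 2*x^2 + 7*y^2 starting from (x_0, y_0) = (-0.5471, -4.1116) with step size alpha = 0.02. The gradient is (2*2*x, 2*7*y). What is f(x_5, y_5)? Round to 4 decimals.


Gradient descent on f(x,y) = 2*x^2 + 7*y^2.
Starting point: (-0.5471, -4.1116), alpha = 0.02
Step 1: grad_x = 2*2*-0.5471 = -2.1884, grad_y = 2*7*-4.1116 = -57.5624
  x_1 = -0.5471 - 0.02*-2.1884 = -0.5033
  y_1 = -4.1116 - 0.02*-57.5624 = -2.9604
Step 2: grad_x = 2*2*-0.5033 = -2.0133, grad_y = 2*7*-2.9604 = -41.4449
  x_2 = -0.5033 - 0.02*-2.0133 = -0.4631
  y_2 = -2.9604 - 0.02*-41.4449 = -2.1315
Step 3: grad_x = 2*2*-0.4631 = -1.8523, grad_y = 2*7*-2.1315 = -29.8403
  x_3 = -0.4631 - 0.02*-1.8523 = -0.426
  y_3 = -2.1315 - 0.02*-29.8403 = -1.5346
Step 4: grad_x = 2*2*-0.426 = -1.7041, grad_y = 2*7*-1.5346 = -21.4851
  x_4 = -0.426 - 0.02*-1.7041 = -0.3919
  y_4 = -1.5346 - 0.02*-21.4851 = -1.1049
Step 5: grad_x = 2*2*-0.3919 = -1.5678, grad_y = 2*7*-1.1049 = -15.4692
  x_5 = -0.3919 - 0.02*-1.5678 = -0.3606
  y_5 = -1.1049 - 0.02*-15.4692 = -0.7956
f(-0.3606, -0.7956) = 2*(-0.3606)^2 + 7*(-0.7956)^2 = 4.6905


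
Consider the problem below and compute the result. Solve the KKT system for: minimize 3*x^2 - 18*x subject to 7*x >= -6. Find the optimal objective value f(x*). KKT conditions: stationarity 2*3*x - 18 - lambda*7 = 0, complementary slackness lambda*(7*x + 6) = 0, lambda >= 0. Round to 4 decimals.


Step 1: Try lambda = 0 (constraint inactive).
Stationarity: 2*3*x - 18 = 0
x* = 18/(2*3) = 3.0
Check constraint: 7*3.0 = 21.0 >= -6 -- satisfied.
Step 2: Compute optimal value.
f(x*) = 3*3.0^2 - 18*3.0 = -27.0


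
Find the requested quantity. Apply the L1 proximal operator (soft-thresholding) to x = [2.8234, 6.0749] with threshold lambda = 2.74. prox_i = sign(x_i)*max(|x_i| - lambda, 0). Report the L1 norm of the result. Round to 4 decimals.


Soft-thresholding with lambda = 2.74:
prox(2.8234) = sign(2.8234)*max(|2.8234| - 2.74, 0) = 0.0834
prox(6.0749) = sign(6.0749)*max(|6.0749| - 2.74, 0) = 3.3349
prox(x) = [0.0834, 3.3349]
||prox(x)||_1 = 0.0834 + 3.3349 = 3.4183


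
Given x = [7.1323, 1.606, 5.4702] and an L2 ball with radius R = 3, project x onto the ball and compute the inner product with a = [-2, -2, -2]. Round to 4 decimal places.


Step 1: Compute ||x|| (intermediates to 6 decimals).
||x|| = sqrt(7.1323^2 + 1.606^2 + 5.4702^2) = 9.130828
Step 2: Project.
Since ||x|| > R, scale = R/||x|| = 3/9.130828 = 0.328557, proj(x) = scale * x
proj(x) = [2.343367, 0.527663, 1.797273]
Step 3: Dot product.
a^T * proj(x) = -2*2.343367 - 2*0.527663 - 2*1.797273 = -9.3366


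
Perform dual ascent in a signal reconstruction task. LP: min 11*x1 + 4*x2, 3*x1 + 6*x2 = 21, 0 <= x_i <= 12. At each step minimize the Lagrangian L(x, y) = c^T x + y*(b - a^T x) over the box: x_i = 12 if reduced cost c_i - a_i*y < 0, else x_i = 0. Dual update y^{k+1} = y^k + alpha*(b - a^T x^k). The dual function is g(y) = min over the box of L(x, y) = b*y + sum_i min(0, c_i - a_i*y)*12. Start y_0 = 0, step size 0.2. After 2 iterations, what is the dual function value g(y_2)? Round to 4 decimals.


Dual ascent for LP: min 11*x1 + 4*x2, 3*x1 + 6*x2 = 21, 0 <= x_i <= 12
Step 1: y^k = 0.0, reduced costs: (11.0, 4.0)
  x^k = (0.0, 0.0), subgradient = b - a^T x = 21.0
  y^{k+1} = 0.0 + 0.2*21.0 = 4.2
Step 2: y^k = 4.2, reduced costs: (-1.6, -21.2)
  x^k = (12.0, 12.0), subgradient = b - a^T x = -87.0
  y^{k+1} = 4.2 + 0.2*-87.0 = -13.2
Dual objective at y_2 = -13.2: reduced costs (50.6, 83.2), box minimizer x = (0.0, 0.0)
g(y_2) = b*y + (c1 - a1*y)*x1 + (c2 - a2*y)*x2 = 21*(-13.2) + 50.6*0.0 + 83.2*0.0 = -277.2 + 0.0 + 0.0 = -277.2


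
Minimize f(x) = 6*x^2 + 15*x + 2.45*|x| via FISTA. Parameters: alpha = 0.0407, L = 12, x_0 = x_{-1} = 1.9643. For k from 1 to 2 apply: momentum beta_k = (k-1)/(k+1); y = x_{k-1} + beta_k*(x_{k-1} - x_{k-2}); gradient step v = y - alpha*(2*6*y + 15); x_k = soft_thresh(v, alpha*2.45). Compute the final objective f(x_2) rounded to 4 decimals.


FISTA on f(x) = 6*x^2 + 15*x + 2.45*|x|
L = 12, alpha = 0.0407
Iteration 1: beta = 0.0, y = 1.9643 + 0.0*(1.9643 - 1.9643) = 1.9643
  grad(y) = 38.5716, v = y - alpha*grad = 0.3944
  prox(v) = soft_thresh(0.3944, 0.0997) = 0.2947
Iteration 2: beta = 0.3333, y = 0.2947 + 0.3333*(0.2947 - 1.9643) = -0.2618
  grad(y) = 11.8583, v = y - alpha*grad = -0.7444
  prox(v) = soft_thresh(-0.7444, 0.0997) = -0.6447
f(x_2) = 6*(-0.6447)^2 + 15*(-0.6447) + 2.45*|-0.6447| = -5.5973


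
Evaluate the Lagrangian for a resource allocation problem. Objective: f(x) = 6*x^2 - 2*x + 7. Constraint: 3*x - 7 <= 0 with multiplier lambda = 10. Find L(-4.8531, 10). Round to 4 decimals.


Step 1: Evaluate f(x).
f(-4.8531) = 6*(-4.8531)^2 - 2*(-4.8531) + 7 = 158.0217
Step 2: Evaluate g(x).
g(-4.8531) = 3*-4.8531 - 7 = -21.5593
Step 3: Compute Lagrangian.
L = 158.0217 + 10*-21.5593 = -57.5713


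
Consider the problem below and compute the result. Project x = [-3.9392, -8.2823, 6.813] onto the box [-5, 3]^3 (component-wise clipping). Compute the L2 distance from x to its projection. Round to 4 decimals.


Project each component onto [-5, 3].
clip(-3.9392) = -3.9392, clip(-8.2823) = -5.0, clip(6.813) = 3.0
Projection = [-3.9392, -5.0, 3.0]
Squared diffs: [0.0, 10.7735, 14.539]
Distance = sqrt(25.3125) = 5.0311


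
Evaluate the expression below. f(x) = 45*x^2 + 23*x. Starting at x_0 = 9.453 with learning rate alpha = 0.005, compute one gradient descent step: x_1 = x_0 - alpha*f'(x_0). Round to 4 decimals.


We compute the gradient at x_0 and apply the update.
f'(x) = 90*x + 23
f'(9.453) = 90*9.453 + 23 = 873.77
x_1 = 9.453 - 0.005*873.77 = 5.0842


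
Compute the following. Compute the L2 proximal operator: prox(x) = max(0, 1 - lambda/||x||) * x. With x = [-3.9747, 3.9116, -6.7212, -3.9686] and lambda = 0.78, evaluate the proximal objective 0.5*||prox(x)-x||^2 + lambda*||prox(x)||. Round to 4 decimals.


Step 1: Compute ||x||.
||x|| = 9.5929
Step 2: Compute scaling factor.
scale = max(0, 1 - 0.78/9.5929) = 0.9187
Step 3: prox(x) = [-3.6515, 3.5935, -6.1747, -3.6459]
||prox(x)|| = 8.8129
Step 4: Proximal objective.
0.5*||prox-x||^2 = 0.3042
lambda*||prox|| = 6.8741
Total = 7.1782


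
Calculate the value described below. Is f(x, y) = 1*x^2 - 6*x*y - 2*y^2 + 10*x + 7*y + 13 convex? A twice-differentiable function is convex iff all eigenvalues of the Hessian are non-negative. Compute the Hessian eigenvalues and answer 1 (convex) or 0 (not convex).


The Hessian of f(x,y) = 1*x^2 - 6*x*y - 2*y^2 + 10*x + 7*y + 13 is:
H = [[2, -6], [-6, -4]]
Trace = 2 - 4 = -2
Determinant = 2*-4 - (-6)^2 = -44
Discriminant = (-2)^2 - 4*-44 = 180.0
Eigenvalues: lambda_1 = -7.7082, lambda_2 = 5.7082
The function is not convex.

0


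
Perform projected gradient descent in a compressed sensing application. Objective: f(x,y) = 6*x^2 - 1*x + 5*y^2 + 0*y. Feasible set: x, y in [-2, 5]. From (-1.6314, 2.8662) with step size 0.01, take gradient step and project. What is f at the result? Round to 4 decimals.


Step 1: Compute gradient at (-1.6314, 2.8662).
grad_x = 2*6*-1.6314 - 1 = -20.5768
grad_y = 2*5*2.8662 + 0 = 28.662
Step 2: Gradient step.
x_raw = -1.6314 - 0.01*-20.5768 = -1.4256
y_raw = 2.8662 - 0.01*28.662 = 2.5796
Step 3: Project onto [-2, 5].
x_proj = clip(-1.4256) = -1.4256
y_proj = clip(2.5796) = 2.5796
Step 4: Evaluate f.
f(-1.4256, 2.5796) = 46.8914


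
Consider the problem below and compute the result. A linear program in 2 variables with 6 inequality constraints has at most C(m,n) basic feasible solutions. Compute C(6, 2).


Each vertex corresponds to some choice of n active constraints out of m, so the number of vertices is at most C(m, n) = m! / (n!(m-n)!).
m = 6, n = 2
Numerator: 6 * 5
Denominator: 2! = 2
C(6, 2) = 15


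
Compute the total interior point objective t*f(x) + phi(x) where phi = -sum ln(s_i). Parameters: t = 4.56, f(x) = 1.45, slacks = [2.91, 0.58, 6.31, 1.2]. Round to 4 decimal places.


Step 1: Compute log-barrier.
ln values: [1.0682, -0.5447, 1.8421, 0.1823]
phi = -(1.0682 - 0.5447 + 1.8421 + 0.1823) = -2.5479
Step 2: Compute augmented objective.
t*f(x) = 4.56*1.45 = 6.612
Total = 6.612 - 2.5479 = 4.0641


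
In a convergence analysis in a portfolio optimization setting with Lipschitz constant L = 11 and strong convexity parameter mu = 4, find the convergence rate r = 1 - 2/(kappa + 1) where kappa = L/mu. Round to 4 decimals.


Step 1: Compute the condition number.
kappa = L/mu = 11/4 = 2.75
Step 2: Compute the convergence rate.
r = 1 - 2/(kappa + 1) = 1 - 2*mu/(L + mu) = (L - mu)/(L + mu) = 7/15 = 0.4667


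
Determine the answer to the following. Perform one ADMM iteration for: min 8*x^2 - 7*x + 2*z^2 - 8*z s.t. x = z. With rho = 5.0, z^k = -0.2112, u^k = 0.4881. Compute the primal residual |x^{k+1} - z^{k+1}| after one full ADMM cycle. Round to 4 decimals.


ADMM iteration with rho = 5.0, z^k = -0.2112, u^k = 0.4881
Step 1: x-update.
Minimize 8*x^2 - 7*x + (5.0/2)*(x + 0.2112 + 0.4881)^2
FOC: (2*8 + 5.0)*x = 7 + 5.0*(-0.2112 - 0.4881)
x^{k+1} = 0.1668
Step 2: z-update.
Minimize 2*z^2 - 8*z + (5.0/2)*(0.1668 - z + 0.4881)^2
FOC: (2*2 + 5.0)*z = 8 + 5.0*(0.1668 + 0.4881)
z^{k+1} = 1.2527
Step 3: u-update.
u^{k+1} = 0.4881 + 0.1668 - 1.2527 = -0.5978
Step 4: Primal residual = |0.1668 - 1.2527| = 1.0859


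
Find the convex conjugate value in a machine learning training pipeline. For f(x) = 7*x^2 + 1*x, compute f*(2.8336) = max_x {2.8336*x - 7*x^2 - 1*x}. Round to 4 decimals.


f*(y) = sup_x {y*x - a*x^2 - b*x} = sup_x {(y-b)*x - a*x^2}
FOC: (y - b) - 2a*x = 0 => x* = (y - b)/(2a)
x* = (2.8336 - 1)/(2*7) = 0.131
f*(2.8336) = (y-b)^2/(4a) = (2.8336 - 1)^2/(4*7)
= 3.3621/28 = 0.1201


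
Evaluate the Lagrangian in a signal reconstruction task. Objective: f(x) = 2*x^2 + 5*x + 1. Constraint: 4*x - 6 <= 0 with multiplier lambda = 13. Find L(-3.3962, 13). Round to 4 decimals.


Step 1: Evaluate f(x).
f(-3.3962) = 2*(-3.3962)^2 + 5*(-3.3962) + 1 = 7.0873
Step 2: Evaluate g(x).
g(-3.3962) = 4*-3.3962 - 6 = -19.5848
Step 3: Compute Lagrangian.
L = 7.0873 + 13*-19.5848 = -247.5151


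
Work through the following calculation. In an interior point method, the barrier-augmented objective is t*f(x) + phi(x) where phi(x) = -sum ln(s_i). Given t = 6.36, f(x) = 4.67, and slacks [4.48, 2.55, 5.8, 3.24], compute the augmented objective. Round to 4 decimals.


Step 1: Compute log-barrier.
ln values: [1.4996, 0.9361, 1.7579, 1.1756]
phi = -(1.4996 + 0.9361 + 1.7579 + 1.1756) = -5.3691
Step 2: Compute augmented objective.
t*f(x) = 6.36*4.67 = 29.7012
Total = 29.7012 - 5.3691 = 24.3321
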